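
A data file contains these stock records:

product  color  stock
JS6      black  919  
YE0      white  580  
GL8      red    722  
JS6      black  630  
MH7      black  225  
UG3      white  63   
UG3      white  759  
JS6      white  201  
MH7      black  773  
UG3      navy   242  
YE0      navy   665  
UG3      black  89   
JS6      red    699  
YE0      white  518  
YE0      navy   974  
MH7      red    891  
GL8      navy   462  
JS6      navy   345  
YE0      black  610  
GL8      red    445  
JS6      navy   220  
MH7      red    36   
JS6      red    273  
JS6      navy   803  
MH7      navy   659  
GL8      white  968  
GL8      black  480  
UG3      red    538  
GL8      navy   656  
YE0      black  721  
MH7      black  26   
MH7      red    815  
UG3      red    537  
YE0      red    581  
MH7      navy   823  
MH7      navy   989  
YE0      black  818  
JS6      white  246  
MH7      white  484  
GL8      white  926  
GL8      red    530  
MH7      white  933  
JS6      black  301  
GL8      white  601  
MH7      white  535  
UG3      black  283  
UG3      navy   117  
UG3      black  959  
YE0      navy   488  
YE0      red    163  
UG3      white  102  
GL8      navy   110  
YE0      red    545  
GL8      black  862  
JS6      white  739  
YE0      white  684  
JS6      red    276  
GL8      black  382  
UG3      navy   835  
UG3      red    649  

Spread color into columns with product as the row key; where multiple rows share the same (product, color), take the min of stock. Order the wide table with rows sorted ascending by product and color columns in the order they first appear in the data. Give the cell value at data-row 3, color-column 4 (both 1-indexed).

659

With rows sorted ascending by product, row 3 is product=MH7. color columns in first-appearance order: black, white, red, navy; column 4 is navy.
Long rows with product=MH7, color=navy: min(659, 823, 989) = 659.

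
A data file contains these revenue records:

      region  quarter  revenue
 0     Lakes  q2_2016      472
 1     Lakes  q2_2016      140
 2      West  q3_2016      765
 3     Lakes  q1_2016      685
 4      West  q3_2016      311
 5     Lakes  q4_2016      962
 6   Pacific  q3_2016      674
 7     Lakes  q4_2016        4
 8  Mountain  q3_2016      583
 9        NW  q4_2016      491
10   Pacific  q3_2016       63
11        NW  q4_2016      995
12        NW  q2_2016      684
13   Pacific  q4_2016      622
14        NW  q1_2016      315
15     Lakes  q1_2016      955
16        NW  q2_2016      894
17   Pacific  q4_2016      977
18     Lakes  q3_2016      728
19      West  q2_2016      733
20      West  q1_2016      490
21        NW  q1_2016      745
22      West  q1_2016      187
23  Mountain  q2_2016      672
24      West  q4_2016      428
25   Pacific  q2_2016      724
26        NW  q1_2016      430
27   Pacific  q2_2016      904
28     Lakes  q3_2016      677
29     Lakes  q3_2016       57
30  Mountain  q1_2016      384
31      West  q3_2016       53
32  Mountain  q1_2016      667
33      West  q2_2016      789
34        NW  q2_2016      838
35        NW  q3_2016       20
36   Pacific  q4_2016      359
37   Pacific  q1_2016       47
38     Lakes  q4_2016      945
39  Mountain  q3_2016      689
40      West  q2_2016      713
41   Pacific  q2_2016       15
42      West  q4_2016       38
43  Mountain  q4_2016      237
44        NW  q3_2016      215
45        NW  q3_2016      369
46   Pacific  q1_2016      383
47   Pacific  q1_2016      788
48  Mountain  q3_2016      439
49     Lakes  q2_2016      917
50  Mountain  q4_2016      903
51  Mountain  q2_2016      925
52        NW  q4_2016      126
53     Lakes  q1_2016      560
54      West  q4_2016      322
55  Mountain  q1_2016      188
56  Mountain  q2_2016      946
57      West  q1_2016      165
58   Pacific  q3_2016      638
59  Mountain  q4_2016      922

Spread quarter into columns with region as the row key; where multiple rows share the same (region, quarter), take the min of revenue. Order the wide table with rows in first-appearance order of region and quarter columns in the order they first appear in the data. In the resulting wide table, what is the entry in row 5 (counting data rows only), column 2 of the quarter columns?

With rows in first-appearance order of region, row 5 is region=NW. quarter columns in first-appearance order: q2_2016, q3_2016, q1_2016, q4_2016; column 2 is q3_2016.
Long rows with region=NW, quarter=q3_2016: min(20, 215, 369) = 20.

20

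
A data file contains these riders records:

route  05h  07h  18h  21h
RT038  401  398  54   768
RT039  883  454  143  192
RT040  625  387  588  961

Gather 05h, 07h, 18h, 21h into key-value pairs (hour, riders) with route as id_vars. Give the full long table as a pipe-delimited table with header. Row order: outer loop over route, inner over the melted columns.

Each (route, column) pair becomes one row: 3 × 4 = 12 rows.
For example, (RT038, 05h) → riders=401.

| route | hour | riders |
| RT038 | 05h | 401 |
| RT038 | 07h | 398 |
| RT038 | 18h | 54 |
| RT038 | 21h | 768 |
| RT039 | 05h | 883 |
| RT039 | 07h | 454 |
| RT039 | 18h | 143 |
| RT039 | 21h | 192 |
| RT040 | 05h | 625 |
| RT040 | 07h | 387 |
| RT040 | 18h | 588 |
| RT040 | 21h | 961 |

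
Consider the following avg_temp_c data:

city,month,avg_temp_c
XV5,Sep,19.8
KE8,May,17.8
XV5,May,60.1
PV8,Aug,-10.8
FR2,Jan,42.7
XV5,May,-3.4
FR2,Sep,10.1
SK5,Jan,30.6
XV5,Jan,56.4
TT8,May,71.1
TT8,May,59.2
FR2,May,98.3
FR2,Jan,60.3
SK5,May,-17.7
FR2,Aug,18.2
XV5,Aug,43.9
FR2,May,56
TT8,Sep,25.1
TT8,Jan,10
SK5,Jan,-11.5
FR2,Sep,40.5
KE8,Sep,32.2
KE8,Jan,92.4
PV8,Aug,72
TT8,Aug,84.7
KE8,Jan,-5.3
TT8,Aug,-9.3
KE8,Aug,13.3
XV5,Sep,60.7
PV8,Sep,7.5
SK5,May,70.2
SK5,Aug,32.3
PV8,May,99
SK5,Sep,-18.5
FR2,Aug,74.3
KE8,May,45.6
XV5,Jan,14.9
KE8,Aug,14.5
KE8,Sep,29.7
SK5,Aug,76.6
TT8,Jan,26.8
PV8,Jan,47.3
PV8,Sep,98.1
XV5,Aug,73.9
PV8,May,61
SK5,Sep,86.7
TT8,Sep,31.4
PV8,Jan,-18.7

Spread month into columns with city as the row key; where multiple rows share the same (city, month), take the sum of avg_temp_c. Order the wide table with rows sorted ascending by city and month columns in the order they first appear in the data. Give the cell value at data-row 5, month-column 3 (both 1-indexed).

75.4

With rows sorted ascending by city, row 5 is city=TT8. month columns in first-appearance order: Sep, May, Aug, Jan; column 3 is Aug.
Long rows with city=TT8, month=Aug: 84.7 + -9.3 = 75.4.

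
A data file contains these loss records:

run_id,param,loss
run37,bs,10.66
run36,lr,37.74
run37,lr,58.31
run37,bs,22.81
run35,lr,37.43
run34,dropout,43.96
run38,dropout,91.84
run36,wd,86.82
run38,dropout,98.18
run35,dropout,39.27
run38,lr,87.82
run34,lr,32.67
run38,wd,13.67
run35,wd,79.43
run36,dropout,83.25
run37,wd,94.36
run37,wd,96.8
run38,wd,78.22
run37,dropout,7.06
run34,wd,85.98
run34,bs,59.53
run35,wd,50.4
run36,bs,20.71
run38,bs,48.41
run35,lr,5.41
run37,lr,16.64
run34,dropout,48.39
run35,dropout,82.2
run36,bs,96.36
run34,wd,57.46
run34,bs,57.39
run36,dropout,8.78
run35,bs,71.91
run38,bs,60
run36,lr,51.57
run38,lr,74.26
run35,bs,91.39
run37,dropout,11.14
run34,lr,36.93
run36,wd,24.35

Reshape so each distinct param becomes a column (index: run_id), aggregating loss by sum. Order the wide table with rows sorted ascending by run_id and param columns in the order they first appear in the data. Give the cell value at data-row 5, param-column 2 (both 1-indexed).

With rows sorted ascending by run_id, row 5 is run_id=run38. param columns in first-appearance order: bs, lr, dropout, wd; column 2 is lr.
Long rows with run_id=run38, param=lr: 87.82 + 74.26 = 162.08.

162.08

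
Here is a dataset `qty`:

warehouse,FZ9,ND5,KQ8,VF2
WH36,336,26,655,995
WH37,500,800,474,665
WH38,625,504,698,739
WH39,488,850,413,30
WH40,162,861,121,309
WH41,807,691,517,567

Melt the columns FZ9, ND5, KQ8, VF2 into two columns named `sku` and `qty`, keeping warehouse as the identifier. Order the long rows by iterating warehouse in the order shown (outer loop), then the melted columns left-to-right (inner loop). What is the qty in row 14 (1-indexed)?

24 rows total (6 × 4). Row 14: index ⌊(14-1)/4⌋ = 3 into warehouse → WH39; (14-1) mod 4 = 1 into the melted columns → ND5.
So row 14 is (WH39, ND5, 850); qty = 850.

850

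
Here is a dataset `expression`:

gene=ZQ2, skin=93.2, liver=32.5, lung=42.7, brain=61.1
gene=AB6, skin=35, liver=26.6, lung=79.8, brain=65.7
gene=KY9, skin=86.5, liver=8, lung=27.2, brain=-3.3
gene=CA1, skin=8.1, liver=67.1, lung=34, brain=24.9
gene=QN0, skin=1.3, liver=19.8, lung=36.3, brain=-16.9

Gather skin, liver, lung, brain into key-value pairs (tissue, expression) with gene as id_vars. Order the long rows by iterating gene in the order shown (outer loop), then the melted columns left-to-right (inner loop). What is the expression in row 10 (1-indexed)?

8

20 rows total (5 × 4). Row 10: index ⌊(10-1)/4⌋ = 2 into gene → KY9; (10-1) mod 4 = 1 into the melted columns → liver.
So row 10 is (KY9, liver, 8); expression = 8.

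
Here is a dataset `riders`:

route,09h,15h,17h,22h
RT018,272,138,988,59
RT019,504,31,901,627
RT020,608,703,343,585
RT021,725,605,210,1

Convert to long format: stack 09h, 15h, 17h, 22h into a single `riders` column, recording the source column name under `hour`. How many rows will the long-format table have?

16

4 route values × 4 melted columns = 16 rows.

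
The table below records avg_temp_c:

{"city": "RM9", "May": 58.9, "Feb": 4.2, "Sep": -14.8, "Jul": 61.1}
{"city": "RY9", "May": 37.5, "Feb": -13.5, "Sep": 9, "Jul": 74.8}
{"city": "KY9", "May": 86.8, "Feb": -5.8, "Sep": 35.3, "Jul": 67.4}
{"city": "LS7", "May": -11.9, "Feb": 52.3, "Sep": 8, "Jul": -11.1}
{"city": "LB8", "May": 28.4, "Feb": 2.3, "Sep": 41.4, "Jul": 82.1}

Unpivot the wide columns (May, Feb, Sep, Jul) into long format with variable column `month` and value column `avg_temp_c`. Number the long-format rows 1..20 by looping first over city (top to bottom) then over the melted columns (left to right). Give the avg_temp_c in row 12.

20 rows total (5 × 4). Row 12: index ⌊(12-1)/4⌋ = 2 into city → KY9; (12-1) mod 4 = 3 into the melted columns → Jul.
So row 12 is (KY9, Jul, 67.4); avg_temp_c = 67.4.

67.4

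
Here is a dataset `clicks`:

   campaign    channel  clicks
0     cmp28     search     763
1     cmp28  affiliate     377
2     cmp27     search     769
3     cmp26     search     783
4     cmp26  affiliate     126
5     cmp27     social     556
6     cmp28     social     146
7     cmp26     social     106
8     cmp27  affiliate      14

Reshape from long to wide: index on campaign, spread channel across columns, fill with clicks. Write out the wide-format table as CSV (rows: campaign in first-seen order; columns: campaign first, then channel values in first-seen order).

campaign,search,affiliate,social
cmp28,763,377,146
cmp27,769,14,556
cmp26,783,126,106

Columns: campaign plus the 3 distinct channel values (search, affiliate, social).
For example, row cmp28 column search takes clicks=763 from the long row (cmp28, search).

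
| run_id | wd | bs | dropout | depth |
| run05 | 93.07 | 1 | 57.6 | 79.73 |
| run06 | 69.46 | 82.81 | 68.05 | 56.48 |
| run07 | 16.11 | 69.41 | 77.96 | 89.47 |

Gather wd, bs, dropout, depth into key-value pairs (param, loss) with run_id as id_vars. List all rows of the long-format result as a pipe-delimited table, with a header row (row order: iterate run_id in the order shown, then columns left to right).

Each (run_id, column) pair becomes one row: 3 × 4 = 12 rows.
For example, (run05, wd) → loss=93.07.

| run_id | param | loss |
| run05 | wd | 93.07 |
| run05 | bs | 1 |
| run05 | dropout | 57.6 |
| run05 | depth | 79.73 |
| run06 | wd | 69.46 |
| run06 | bs | 82.81 |
| run06 | dropout | 68.05 |
| run06 | depth | 56.48 |
| run07 | wd | 16.11 |
| run07 | bs | 69.41 |
| run07 | dropout | 77.96 |
| run07 | depth | 89.47 |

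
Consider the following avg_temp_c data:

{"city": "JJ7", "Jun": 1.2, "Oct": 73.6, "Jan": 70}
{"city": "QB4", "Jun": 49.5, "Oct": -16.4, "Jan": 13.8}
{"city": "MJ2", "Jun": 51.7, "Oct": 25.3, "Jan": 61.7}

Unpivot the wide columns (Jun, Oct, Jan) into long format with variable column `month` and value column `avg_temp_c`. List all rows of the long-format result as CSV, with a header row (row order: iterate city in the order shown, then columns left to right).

city,month,avg_temp_c
JJ7,Jun,1.2
JJ7,Oct,73.6
JJ7,Jan,70
QB4,Jun,49.5
QB4,Oct,-16.4
QB4,Jan,13.8
MJ2,Jun,51.7
MJ2,Oct,25.3
MJ2,Jan,61.7

Each (city, column) pair becomes one row: 3 × 3 = 9 rows.
For example, (JJ7, Jun) → avg_temp_c=1.2.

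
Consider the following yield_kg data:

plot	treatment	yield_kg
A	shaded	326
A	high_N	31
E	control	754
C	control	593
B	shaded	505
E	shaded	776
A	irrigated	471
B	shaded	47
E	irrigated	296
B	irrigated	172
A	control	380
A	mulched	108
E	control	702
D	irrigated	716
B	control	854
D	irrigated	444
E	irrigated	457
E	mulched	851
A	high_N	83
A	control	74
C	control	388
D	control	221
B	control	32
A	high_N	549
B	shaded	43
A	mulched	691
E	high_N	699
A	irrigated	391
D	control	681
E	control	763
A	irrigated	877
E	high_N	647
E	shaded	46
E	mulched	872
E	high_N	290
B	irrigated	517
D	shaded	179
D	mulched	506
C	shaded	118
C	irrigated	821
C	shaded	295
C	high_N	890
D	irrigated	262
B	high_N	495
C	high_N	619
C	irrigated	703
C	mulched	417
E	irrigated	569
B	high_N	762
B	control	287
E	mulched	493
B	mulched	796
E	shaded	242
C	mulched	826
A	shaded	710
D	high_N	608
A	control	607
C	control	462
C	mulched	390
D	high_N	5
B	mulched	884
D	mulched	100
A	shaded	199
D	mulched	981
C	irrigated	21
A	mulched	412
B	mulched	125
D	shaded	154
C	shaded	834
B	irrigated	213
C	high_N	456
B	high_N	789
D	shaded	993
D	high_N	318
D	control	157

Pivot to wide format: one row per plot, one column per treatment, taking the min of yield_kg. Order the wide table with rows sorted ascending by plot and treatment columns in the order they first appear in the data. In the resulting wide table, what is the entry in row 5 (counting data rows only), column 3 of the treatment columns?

With rows sorted ascending by plot, row 5 is plot=E. treatment columns in first-appearance order: shaded, high_N, control, irrigated, mulched; column 3 is control.
Long rows with plot=E, treatment=control: min(754, 702, 763) = 702.

702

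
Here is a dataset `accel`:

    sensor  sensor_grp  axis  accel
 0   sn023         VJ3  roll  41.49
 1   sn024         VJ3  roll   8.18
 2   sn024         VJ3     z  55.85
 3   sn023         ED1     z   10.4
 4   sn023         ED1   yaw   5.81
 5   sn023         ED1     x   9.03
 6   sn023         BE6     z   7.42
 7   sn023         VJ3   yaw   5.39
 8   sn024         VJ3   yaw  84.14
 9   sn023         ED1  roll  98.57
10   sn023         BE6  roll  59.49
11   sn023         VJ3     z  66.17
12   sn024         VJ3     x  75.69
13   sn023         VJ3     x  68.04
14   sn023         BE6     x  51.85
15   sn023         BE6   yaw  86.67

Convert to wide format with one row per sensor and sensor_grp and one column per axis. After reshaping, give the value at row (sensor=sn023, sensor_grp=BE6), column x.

Wide layout: rows indexed by sensor and sensor_grp, columns are the 4 distinct axis values (roll, z, yaw, x).
Cell (sensor=sn023, sensor_grp=BE6, axis=x) draws from the long row where sensor=sn023, sensor_grp=BE6 and axis=x, which has accel=51.85.

51.85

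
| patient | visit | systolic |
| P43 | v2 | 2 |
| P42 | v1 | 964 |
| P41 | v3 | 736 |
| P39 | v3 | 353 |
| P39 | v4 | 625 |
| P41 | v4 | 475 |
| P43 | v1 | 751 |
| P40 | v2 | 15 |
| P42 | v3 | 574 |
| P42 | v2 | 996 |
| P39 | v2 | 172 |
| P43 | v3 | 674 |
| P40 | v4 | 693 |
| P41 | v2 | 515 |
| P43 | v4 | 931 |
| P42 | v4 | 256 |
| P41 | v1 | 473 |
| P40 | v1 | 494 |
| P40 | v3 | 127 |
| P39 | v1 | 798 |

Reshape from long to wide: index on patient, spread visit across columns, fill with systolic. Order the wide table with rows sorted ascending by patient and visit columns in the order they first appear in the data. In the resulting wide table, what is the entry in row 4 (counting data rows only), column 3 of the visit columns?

574

With rows sorted ascending by patient, row 4 is patient=P42. visit columns in first-appearance order: v2, v1, v3, v4; column 3 is v3.
Long rows with patient=P42, visit=v3: systolic = 574.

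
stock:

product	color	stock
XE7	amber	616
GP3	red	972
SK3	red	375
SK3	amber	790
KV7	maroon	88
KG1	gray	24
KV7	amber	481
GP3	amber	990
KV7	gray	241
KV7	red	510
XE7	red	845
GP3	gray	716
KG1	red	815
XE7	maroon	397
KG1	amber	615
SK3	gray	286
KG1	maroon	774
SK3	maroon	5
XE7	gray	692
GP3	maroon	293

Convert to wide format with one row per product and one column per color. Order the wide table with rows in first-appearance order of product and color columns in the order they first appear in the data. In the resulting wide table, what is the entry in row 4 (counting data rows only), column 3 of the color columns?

With rows in first-appearance order of product, row 4 is product=KV7. color columns in first-appearance order: amber, red, maroon, gray; column 3 is maroon.
Long rows with product=KV7, color=maroon: stock = 88.

88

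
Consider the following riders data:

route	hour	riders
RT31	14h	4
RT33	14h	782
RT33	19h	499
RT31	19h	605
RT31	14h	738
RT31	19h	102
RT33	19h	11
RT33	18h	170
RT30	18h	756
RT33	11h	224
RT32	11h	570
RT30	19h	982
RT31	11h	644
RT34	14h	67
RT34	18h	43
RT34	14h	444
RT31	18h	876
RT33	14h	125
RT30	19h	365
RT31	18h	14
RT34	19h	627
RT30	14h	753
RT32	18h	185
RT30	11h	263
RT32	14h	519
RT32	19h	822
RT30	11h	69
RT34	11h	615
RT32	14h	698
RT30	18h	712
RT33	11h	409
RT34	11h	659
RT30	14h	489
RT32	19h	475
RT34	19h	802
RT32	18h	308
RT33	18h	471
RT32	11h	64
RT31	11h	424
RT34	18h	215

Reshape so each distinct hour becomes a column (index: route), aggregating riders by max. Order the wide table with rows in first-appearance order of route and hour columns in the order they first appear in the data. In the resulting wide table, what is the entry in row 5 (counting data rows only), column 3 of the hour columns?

215

With rows in first-appearance order of route, row 5 is route=RT34. hour columns in first-appearance order: 14h, 19h, 18h, 11h; column 3 is 18h.
Long rows with route=RT34, hour=18h: max(43, 215) = 215.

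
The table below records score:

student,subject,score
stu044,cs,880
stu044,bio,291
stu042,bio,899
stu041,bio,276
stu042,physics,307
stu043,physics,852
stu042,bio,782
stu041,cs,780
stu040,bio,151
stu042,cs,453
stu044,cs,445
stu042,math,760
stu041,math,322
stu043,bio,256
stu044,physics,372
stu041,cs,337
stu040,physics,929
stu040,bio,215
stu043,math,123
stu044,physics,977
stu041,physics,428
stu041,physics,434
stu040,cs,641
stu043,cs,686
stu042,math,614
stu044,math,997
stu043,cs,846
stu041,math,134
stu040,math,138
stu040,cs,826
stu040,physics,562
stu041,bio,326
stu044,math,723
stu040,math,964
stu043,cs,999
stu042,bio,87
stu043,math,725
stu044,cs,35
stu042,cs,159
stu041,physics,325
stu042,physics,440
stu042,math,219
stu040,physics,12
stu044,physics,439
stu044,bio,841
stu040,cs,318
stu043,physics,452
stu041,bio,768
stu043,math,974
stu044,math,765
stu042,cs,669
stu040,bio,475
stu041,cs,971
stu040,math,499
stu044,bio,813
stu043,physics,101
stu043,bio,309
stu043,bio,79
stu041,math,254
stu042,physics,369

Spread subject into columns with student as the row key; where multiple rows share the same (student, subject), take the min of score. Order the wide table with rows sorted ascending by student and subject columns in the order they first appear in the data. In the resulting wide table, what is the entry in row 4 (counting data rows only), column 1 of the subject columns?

With rows sorted ascending by student, row 4 is student=stu043. subject columns in first-appearance order: cs, bio, physics, math; column 1 is cs.
Long rows with student=stu043, subject=cs: min(686, 846, 999) = 686.

686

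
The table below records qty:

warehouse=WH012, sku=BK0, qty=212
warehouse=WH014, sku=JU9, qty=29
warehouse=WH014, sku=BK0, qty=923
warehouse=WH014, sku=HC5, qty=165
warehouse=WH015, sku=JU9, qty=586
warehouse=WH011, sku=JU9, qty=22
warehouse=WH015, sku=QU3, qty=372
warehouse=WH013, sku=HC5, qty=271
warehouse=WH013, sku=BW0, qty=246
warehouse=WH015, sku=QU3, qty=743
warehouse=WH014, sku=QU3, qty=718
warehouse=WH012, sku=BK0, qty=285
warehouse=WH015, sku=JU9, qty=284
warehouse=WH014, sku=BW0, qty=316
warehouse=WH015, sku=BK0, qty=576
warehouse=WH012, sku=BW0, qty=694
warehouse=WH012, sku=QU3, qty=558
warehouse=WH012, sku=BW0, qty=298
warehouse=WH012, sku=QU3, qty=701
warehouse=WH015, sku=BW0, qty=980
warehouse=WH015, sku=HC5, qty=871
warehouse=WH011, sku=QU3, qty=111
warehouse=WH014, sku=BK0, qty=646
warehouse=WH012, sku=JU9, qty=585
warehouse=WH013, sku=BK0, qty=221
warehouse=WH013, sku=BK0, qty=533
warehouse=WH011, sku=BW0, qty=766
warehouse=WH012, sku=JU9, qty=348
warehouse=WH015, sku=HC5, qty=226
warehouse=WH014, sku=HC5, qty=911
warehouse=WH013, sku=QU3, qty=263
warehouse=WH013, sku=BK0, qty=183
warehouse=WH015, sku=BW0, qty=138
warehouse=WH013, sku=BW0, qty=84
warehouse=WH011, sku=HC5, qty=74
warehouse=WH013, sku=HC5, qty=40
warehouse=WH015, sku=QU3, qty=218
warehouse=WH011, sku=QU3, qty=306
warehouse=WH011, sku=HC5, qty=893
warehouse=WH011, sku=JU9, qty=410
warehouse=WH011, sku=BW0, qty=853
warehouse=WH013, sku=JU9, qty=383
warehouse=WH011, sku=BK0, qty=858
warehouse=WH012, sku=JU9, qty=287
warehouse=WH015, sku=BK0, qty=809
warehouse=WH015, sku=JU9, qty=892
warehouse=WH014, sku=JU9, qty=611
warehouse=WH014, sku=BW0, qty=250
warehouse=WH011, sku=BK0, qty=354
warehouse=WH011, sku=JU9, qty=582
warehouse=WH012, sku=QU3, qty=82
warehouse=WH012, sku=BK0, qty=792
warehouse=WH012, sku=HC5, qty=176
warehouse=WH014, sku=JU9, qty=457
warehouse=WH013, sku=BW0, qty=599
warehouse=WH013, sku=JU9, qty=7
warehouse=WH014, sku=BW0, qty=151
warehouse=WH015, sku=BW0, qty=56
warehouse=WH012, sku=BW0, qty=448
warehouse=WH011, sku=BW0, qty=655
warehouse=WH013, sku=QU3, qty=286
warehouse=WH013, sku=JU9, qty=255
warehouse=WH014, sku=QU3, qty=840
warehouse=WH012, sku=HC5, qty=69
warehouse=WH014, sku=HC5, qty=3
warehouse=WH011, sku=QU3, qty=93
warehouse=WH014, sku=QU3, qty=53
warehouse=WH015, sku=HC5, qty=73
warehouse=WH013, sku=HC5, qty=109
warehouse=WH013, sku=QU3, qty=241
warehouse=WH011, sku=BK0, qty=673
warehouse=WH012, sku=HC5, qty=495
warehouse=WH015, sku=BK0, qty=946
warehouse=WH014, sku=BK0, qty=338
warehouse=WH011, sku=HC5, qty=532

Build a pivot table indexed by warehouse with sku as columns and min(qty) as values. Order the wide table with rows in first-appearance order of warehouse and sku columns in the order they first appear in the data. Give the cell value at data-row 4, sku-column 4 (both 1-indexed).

93

With rows in first-appearance order of warehouse, row 4 is warehouse=WH011. sku columns in first-appearance order: BK0, JU9, HC5, QU3, BW0; column 4 is QU3.
Long rows with warehouse=WH011, sku=QU3: min(111, 306, 93) = 93.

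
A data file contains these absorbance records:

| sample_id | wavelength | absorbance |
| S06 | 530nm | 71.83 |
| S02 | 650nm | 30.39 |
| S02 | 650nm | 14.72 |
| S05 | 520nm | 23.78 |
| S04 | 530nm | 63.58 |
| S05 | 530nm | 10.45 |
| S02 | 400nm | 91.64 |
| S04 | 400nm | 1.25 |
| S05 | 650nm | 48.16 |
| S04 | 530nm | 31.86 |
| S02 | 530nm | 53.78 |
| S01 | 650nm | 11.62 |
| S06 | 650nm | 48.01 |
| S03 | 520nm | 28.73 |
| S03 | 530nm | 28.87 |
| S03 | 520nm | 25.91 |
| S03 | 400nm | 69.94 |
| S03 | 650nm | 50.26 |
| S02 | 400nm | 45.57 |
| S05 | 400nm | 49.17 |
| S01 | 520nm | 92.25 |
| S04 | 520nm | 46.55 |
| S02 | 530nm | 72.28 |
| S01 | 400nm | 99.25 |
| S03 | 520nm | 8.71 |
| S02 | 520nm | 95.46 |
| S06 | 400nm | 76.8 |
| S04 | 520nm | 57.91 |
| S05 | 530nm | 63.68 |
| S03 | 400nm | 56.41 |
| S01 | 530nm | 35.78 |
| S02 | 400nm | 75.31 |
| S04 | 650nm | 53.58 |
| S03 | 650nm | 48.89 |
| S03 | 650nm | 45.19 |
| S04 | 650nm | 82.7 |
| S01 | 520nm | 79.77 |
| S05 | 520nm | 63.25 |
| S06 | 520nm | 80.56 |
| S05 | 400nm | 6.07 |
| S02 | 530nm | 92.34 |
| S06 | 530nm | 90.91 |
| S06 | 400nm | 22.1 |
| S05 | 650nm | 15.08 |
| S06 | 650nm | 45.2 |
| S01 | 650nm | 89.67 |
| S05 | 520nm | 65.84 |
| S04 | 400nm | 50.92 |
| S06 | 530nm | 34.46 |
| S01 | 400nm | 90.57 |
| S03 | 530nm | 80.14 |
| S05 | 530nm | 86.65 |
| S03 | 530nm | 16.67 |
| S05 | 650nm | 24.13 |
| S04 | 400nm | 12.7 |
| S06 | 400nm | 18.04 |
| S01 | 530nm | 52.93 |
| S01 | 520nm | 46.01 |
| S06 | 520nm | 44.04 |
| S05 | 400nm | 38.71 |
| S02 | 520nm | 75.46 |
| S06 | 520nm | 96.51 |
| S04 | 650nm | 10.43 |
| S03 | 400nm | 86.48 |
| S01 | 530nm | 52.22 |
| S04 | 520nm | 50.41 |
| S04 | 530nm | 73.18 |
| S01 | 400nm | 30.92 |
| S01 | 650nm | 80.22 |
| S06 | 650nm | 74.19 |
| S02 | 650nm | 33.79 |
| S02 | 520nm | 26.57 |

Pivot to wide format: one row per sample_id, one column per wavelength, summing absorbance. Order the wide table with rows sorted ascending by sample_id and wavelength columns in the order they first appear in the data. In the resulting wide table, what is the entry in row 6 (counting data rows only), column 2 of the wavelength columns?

With rows sorted ascending by sample_id, row 6 is sample_id=S06. wavelength columns in first-appearance order: 530nm, 650nm, 520nm, 400nm; column 2 is 650nm.
Long rows with sample_id=S06, wavelength=650nm: 48.01 + 45.2 + 74.19 = 167.40.

167.40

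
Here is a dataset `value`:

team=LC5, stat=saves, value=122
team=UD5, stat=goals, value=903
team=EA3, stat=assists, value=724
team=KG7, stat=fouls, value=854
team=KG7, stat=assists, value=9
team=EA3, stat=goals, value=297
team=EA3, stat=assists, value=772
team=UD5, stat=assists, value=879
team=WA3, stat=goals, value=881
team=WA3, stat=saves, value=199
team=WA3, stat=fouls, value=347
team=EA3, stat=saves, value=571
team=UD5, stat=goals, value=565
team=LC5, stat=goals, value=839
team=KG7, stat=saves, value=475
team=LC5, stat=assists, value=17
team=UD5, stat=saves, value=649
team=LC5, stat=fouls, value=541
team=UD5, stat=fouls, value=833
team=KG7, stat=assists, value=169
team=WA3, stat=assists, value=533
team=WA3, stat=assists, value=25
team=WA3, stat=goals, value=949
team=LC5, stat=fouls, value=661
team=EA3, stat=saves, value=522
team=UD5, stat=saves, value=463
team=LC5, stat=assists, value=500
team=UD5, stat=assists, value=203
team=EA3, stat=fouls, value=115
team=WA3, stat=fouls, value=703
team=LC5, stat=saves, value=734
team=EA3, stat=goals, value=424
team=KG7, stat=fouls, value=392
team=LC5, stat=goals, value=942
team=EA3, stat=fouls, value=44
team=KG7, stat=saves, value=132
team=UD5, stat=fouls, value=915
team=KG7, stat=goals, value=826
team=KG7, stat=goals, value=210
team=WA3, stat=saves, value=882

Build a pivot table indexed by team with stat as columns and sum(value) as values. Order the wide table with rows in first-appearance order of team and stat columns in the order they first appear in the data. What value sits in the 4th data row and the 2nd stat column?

With rows in first-appearance order of team, row 4 is team=KG7. stat columns in first-appearance order: saves, goals, assists, fouls; column 2 is goals.
Long rows with team=KG7, stat=goals: 826 + 210 = 1036.

1036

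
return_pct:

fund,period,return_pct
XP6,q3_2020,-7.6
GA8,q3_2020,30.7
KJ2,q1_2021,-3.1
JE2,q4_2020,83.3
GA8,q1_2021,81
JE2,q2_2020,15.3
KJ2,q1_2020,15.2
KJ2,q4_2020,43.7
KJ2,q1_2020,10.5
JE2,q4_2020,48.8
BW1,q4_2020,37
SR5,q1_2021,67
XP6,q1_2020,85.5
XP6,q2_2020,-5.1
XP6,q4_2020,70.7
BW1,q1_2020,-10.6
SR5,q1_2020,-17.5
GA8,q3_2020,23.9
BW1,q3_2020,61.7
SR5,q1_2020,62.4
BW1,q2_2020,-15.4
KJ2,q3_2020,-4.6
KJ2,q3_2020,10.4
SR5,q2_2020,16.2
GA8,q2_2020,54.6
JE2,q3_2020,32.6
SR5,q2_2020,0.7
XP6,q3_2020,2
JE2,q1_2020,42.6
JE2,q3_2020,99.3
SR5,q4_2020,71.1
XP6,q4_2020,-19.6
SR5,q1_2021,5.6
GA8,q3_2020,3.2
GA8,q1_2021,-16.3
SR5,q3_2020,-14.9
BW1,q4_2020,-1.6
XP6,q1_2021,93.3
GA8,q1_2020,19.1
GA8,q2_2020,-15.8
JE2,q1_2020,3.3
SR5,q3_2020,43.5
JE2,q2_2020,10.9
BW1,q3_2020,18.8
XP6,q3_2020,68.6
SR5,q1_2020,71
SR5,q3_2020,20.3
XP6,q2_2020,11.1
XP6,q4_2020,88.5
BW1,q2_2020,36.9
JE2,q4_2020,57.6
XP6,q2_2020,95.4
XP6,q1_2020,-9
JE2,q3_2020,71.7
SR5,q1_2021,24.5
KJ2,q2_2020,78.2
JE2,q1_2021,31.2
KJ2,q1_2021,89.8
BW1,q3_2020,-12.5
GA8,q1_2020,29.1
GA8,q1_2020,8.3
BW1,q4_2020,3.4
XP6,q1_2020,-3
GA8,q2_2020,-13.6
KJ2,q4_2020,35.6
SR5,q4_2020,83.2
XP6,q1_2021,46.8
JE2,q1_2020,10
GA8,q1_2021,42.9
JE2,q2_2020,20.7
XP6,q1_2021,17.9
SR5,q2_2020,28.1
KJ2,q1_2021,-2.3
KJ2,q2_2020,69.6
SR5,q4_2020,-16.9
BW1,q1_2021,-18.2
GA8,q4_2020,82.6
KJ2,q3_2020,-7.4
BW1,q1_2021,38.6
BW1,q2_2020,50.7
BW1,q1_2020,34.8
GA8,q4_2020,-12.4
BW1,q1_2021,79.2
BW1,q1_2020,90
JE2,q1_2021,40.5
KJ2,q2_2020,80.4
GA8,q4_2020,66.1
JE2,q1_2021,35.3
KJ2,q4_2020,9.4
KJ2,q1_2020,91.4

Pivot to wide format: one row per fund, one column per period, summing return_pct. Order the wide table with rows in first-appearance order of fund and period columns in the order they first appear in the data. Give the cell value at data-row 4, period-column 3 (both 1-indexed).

With rows in first-appearance order of fund, row 4 is fund=JE2. period columns in first-appearance order: q3_2020, q1_2021, q4_2020, q2_2020, q1_2020; column 3 is q4_2020.
Long rows with fund=JE2, period=q4_2020: 83.3 + 48.8 + 57.6 = 189.7.

189.7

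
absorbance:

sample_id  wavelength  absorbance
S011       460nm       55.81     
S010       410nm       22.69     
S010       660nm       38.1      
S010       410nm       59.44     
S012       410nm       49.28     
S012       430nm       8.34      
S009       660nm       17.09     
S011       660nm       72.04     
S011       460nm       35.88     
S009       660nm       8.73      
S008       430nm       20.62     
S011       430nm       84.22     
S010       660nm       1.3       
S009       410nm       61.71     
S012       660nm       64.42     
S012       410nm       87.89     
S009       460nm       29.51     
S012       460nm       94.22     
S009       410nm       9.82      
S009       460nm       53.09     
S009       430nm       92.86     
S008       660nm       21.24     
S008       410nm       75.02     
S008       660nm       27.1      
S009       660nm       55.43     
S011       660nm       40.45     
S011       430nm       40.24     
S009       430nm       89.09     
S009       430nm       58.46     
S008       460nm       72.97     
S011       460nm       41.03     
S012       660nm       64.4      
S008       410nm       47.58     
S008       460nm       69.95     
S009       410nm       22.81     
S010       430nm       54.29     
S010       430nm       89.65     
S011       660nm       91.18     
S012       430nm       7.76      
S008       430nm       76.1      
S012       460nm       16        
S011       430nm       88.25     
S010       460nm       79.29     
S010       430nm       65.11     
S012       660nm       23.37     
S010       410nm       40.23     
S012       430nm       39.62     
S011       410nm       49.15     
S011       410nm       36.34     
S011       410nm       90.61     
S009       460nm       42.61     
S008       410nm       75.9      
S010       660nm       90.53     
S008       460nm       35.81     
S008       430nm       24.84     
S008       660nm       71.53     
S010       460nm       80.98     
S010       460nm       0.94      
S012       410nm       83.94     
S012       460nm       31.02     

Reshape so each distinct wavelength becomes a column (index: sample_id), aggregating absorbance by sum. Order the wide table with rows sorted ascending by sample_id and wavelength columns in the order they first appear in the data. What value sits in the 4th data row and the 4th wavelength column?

212.71

With rows sorted ascending by sample_id, row 4 is sample_id=S011. wavelength columns in first-appearance order: 460nm, 410nm, 660nm, 430nm; column 4 is 430nm.
Long rows with sample_id=S011, wavelength=430nm: 84.22 + 40.24 + 88.25 = 212.71.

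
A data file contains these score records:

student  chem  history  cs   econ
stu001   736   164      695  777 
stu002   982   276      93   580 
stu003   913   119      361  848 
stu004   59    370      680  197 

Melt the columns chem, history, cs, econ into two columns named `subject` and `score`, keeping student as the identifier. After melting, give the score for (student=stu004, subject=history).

370

Unpivoting turns each (student, wide-column) pair into one long row.
The wide cell at row stu004, column history holds 370, so the long row (stu004, history) has score=370.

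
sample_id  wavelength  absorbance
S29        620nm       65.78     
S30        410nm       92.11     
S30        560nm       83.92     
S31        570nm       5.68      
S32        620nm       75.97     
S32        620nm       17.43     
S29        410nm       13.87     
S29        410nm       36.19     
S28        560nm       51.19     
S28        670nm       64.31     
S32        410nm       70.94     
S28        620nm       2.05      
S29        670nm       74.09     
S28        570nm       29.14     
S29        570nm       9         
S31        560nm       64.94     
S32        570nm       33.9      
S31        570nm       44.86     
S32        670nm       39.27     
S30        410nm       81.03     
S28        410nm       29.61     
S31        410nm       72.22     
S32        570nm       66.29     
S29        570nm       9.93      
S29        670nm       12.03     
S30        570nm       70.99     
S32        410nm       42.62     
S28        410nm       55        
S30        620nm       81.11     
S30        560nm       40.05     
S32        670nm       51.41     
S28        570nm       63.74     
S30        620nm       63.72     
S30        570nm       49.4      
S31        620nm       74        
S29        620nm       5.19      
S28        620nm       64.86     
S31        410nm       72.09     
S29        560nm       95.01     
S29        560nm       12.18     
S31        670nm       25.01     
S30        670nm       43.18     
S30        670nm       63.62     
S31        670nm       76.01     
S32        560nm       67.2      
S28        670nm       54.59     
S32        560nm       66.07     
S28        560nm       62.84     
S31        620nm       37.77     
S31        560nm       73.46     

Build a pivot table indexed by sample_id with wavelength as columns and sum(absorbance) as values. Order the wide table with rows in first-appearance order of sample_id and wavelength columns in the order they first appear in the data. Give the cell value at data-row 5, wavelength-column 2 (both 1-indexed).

84.61

With rows in first-appearance order of sample_id, row 5 is sample_id=S28. wavelength columns in first-appearance order: 620nm, 410nm, 560nm, 570nm, 670nm; column 2 is 410nm.
Long rows with sample_id=S28, wavelength=410nm: 29.61 + 55 = 84.61.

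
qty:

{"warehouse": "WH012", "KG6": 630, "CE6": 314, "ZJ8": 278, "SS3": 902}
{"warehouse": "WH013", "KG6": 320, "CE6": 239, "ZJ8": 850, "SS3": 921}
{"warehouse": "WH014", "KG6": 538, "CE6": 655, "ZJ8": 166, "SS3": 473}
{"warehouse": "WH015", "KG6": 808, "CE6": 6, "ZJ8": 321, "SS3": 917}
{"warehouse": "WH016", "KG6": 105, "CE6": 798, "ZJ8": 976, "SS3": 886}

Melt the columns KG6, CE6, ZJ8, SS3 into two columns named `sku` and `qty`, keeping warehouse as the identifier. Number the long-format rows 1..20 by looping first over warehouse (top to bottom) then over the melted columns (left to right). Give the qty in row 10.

20 rows total (5 × 4). Row 10: index ⌊(10-1)/4⌋ = 2 into warehouse → WH014; (10-1) mod 4 = 1 into the melted columns → CE6.
So row 10 is (WH014, CE6, 655); qty = 655.

655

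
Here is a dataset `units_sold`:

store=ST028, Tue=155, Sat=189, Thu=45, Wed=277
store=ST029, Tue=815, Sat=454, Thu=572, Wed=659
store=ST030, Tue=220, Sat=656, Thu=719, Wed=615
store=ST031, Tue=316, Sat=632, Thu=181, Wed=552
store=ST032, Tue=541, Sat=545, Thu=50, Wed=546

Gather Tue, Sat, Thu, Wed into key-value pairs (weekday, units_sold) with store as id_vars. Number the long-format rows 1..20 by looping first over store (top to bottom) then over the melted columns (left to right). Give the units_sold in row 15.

181

20 rows total (5 × 4). Row 15: index ⌊(15-1)/4⌋ = 3 into store → ST031; (15-1) mod 4 = 2 into the melted columns → Thu.
So row 15 is (ST031, Thu, 181); units_sold = 181.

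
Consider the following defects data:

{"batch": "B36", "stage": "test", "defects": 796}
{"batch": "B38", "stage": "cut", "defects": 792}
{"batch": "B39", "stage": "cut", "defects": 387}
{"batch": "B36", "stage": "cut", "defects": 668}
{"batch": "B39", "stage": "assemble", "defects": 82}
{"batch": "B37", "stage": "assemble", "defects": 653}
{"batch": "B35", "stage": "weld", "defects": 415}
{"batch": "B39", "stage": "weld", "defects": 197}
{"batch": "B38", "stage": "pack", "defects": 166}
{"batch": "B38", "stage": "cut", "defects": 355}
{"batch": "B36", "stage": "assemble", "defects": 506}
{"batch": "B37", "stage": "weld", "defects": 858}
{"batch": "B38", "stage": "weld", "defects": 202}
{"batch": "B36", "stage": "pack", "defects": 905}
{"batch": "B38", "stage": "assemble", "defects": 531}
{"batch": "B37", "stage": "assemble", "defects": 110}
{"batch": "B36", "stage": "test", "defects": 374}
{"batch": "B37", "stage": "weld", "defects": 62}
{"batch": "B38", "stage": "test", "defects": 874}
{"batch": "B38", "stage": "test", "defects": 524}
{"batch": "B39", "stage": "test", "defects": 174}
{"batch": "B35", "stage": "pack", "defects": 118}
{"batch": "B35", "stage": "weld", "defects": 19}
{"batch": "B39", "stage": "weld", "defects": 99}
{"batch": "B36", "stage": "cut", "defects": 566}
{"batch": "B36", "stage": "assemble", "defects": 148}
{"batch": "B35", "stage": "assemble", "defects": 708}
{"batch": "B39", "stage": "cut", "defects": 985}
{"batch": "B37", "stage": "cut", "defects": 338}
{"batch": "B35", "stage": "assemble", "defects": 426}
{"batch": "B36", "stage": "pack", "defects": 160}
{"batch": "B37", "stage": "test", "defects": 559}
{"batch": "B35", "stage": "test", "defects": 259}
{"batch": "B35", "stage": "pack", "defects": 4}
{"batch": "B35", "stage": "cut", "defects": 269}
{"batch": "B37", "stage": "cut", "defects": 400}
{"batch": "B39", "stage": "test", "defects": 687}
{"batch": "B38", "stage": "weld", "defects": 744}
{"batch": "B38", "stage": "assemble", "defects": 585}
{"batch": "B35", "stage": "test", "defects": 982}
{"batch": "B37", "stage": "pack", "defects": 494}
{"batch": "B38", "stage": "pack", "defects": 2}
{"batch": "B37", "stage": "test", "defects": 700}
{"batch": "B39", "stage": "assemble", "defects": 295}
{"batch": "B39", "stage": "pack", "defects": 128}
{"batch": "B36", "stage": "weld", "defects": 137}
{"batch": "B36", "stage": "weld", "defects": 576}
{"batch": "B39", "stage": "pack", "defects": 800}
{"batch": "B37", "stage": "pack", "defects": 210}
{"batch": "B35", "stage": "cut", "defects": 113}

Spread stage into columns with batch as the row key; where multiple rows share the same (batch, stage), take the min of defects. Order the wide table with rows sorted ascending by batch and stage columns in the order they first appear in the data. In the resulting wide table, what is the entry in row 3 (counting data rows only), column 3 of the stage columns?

With rows sorted ascending by batch, row 3 is batch=B37. stage columns in first-appearance order: test, cut, assemble, weld, pack; column 3 is assemble.
Long rows with batch=B37, stage=assemble: min(653, 110) = 110.

110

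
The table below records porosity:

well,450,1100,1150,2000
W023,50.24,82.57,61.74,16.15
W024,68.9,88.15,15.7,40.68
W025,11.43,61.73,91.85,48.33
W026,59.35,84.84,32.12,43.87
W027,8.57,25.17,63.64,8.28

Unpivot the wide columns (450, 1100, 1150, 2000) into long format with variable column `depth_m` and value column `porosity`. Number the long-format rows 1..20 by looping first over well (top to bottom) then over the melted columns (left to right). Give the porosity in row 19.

20 rows total (5 × 4). Row 19: index ⌊(19-1)/4⌋ = 4 into well → W027; (19-1) mod 4 = 2 into the melted columns → 1150.
So row 19 is (W027, 1150, 63.64); porosity = 63.64.

63.64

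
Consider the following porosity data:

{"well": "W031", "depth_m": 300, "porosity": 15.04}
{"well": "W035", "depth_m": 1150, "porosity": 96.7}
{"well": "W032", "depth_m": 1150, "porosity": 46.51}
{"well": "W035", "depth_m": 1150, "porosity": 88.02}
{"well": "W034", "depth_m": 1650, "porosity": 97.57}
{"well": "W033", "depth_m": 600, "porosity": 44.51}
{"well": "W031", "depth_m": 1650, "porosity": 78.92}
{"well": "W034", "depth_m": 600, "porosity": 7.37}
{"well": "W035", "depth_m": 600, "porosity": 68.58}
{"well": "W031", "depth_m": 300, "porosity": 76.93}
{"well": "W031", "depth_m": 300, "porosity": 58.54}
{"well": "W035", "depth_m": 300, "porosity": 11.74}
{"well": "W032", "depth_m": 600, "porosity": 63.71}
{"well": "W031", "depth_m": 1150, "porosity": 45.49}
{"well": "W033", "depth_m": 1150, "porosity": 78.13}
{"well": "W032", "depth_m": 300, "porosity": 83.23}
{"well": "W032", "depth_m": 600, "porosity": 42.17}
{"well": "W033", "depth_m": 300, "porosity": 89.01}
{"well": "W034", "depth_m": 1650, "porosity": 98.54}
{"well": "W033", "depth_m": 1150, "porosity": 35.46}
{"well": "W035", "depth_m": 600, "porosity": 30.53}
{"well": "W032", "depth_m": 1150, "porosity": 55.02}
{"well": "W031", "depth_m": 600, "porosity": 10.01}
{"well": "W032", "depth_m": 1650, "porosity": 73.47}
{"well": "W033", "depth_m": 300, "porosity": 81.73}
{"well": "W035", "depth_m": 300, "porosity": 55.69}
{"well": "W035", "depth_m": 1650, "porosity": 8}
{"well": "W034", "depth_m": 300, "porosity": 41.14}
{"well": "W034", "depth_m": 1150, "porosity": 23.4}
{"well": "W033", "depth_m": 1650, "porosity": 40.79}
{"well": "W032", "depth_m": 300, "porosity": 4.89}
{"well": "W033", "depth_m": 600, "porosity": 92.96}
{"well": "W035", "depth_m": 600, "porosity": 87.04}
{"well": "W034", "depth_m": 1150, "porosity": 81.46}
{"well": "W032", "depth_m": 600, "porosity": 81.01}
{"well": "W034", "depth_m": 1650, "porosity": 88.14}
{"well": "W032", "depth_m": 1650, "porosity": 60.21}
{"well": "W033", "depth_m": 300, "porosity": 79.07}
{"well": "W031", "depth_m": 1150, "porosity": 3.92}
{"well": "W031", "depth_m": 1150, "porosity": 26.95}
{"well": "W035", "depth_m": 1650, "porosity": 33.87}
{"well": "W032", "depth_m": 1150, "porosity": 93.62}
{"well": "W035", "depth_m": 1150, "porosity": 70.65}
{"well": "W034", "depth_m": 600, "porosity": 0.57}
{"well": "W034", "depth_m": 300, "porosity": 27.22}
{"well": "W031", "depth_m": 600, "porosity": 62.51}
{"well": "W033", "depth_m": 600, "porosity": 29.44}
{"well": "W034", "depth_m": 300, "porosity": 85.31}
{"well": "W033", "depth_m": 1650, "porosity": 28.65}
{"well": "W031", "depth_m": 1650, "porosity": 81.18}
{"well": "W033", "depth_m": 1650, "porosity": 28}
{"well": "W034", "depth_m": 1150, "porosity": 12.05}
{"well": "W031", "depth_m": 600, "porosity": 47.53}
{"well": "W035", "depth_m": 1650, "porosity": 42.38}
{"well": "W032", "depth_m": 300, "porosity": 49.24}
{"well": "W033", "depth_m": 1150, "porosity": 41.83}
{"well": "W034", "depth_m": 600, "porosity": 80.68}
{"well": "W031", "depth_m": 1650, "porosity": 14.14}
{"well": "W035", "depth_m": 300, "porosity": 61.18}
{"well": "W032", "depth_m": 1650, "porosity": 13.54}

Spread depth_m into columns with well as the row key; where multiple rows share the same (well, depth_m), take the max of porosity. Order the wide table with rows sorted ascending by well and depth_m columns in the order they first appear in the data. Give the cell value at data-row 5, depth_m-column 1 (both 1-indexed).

With rows sorted ascending by well, row 5 is well=W035. depth_m columns in first-appearance order: 300, 1150, 1650, 600; column 1 is 300.
Long rows with well=W035, depth_m=300: max(11.74, 55.69, 61.18) = 61.18.

61.18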